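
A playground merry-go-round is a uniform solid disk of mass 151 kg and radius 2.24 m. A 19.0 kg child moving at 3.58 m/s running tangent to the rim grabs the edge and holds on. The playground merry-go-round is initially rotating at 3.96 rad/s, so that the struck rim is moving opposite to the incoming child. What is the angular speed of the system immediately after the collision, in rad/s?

|ω_f| ≈ 2.84 rad/s

The axle reaction passes through the axle and exerts no torque about it; angular momentum about the axle is conserved through the impact.
I_p = ½(151)(2.24)² = 378.8 kg·m². Taking the sense of the child's angular momentum as positive, L_{child} = m v R = (19.0)(3.58)(2.24) = 152.4 kg·m²/s.
L_i = −I_p ω_p + m v R = −(378.8)(3.96) + 152.4 = -1348 kg·m²/s.
After sticking, I_f = I_p + m R² = 378.8 + (19.0)(2.24)² = 474.2 kg·m².
ω_f = L_i / I_f = -1348 / 474.2 = -2.842 rad/s.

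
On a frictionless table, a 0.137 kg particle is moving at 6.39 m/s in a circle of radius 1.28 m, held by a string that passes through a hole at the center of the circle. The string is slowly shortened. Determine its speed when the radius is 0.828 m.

Central (radial) force ⇒ zero torque about the center ⇒ m v r is constant.
v₂ = v₁ r₁ / r₂ = (6.39)(1.28) / (0.828) = 9.878 m/s.

v₂ ≈ 9.88 m/s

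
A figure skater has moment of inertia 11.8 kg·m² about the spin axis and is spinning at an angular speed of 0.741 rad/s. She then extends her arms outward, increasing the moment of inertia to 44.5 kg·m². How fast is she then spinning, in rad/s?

ω₂ ≈ 0.196 rad/s

With no external torque about the axis, L is conserved: I₁ω₁ = I₂ω₂.
ω₂ = I₁ω₁ / I₂ = (11.80)(0.741 rad/s) / (44.50) = 0.1965 rad/s.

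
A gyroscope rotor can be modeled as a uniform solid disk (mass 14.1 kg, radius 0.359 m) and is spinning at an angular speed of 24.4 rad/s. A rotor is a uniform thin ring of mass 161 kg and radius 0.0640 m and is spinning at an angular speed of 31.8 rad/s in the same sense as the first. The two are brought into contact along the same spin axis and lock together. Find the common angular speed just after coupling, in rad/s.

|ω_f| ≈ 27.5 rad/s

No external torque acts about the common axis, so total angular momentum is conserved.
Moments of inertia: I_A = ½(14.1)(0.359)² = 0.9086 kg·m²; I_B = (161)(0.0640)² = 0.6595 kg·m².
Taking A's sense as positive: L = (0.9086)(24.4) + (0.6595)(31.8) = 43.14 kg·m²·rad/s.
Combined I = 0.9086 + 0.6595 = 1.568 kg·m².
ω_f = L / I = 43.14 / 1.568 = 27.51 rad/s.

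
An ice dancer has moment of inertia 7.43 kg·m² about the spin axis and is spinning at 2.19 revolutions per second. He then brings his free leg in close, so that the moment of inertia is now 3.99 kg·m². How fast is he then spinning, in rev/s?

ω₂ ≈ 4.08 rev/s

With no external torque about the axis, L is conserved: I₁ω₁ = I₂ω₂.
ω₂ = I₁ω₁ / I₂ = (7.430)(2.19 rev/s) / (3.990) = 4.078 rev/s.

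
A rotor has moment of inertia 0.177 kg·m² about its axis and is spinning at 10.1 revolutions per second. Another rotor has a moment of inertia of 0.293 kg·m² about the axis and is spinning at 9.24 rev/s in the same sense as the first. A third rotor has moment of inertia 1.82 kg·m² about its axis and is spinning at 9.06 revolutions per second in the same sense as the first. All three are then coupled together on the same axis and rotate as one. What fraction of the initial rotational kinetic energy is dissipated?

The coupling torques are internal; angular momentum about the shared axis is conserved.
Taking A's sense as positive: L = (0.1770)(10.1) + (0.2930)(9.24) + (1.820)(9.06) = 20.98 kg·m²·rev/s.
Combined I = 0.1770 + 0.2930 + 1.820 = 2.290 kg·m².
ω_f = L / I = 20.98 / 2.290 = 9.163 rev/s.
KE_i = ½ΣIω² = 3799 J; KE_f = ½(2.290)(57.58)² = 3796 J.
Fraction dissipated = (KE_i − KE_f)/KE_i = 0.0009168.

fraction ≈ 0.000917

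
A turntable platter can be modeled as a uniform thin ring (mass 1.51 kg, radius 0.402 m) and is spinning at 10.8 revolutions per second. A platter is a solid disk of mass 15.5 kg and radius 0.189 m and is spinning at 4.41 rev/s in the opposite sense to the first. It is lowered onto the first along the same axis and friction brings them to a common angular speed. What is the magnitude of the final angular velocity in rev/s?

The coupling torques are internal; angular momentum about the shared axis is conserved.
Moments of inertia: I_A = (1.51)(0.402)² = 0.2440 kg·m²; I_B = ½(15.5)(0.189)² = 0.2768 kg·m².
Taking A's sense as positive: L = (0.2440)(10.8) − (0.2768)(4.41) = 1.415 kg·m²·rev/s.
Combined I = 0.2440 + 0.2768 = 0.5209 kg·m².
ω_f = L / I = 1.415 / 0.5209 = 2.716 rev/s.

|ω_f| ≈ 2.72 rev/s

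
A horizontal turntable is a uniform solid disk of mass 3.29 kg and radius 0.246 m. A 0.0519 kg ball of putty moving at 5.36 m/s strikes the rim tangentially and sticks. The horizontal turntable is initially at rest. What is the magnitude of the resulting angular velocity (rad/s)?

About the axle the impulsive forces during the collision are internal, so angular momentum about that axis is conserved.
I_p = ½(3.29)(0.246)² = 0.09955 kg·m². Taking the sense of the ball of putty's angular momentum as positive, L_{ball} = m v R = (0.0519)(5.36)(0.246) = 0.06843 kg·m²/s.
L_i = 0 + 0.06843 = 0.06843 kg·m²/s.
After sticking, I_f = I_p + m R² = 0.09955 + (0.0519)(0.246)² = 0.1027 kg·m².
ω_f = L_i / I_f = 0.06843 / 0.1027 = 0.6664 rad/s.

|ω_f| ≈ 0.666 rad/s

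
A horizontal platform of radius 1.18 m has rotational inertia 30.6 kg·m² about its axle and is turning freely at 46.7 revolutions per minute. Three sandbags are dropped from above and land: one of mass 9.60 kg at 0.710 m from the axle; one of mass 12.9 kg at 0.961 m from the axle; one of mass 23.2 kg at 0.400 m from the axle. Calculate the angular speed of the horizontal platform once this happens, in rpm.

ω_f ≈ 28.0 rpm

The added mass arrives with no angular momentum about the axle, and any external torque about the axle is negligible, so the system's angular momentum is conserved.
Added inertia Σmr² = (9.60)(0.710)² + (12.9)(0.961)² + (23.2)(0.400)² = 20.46 kg·m²; I_f = 30.60 + 20.46 = 51.06 kg·m².
ω_f = I_p ω_i / I_f = (30.60)(46.7) / 51.06 = 27.98 rpm.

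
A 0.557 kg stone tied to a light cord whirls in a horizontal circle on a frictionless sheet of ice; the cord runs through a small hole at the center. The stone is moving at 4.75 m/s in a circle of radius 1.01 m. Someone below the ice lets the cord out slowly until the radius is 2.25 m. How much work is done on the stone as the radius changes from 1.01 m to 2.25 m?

The only horizontal force on the mass is along the cord (radial), so it exerts no torque about the hole and angular momentum m v r is conserved.
v₂ = v₁ r₁ / r₂ = (4.75)(1.01) / (2.25) = 2.132 m/s.
W = ΔKE = ½m(v₂² − v₁²) = -5.017 J.

W ≈ -5.02 J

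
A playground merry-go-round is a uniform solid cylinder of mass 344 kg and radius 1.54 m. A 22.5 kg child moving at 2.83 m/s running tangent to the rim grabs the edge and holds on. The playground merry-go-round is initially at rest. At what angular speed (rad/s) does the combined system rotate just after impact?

|ω_f| ≈ 0.213 rad/s

About the axle the impulsive forces during the collision are internal, so angular momentum about that axis is conserved.
I_p = ½(344)(1.54)² = 407.9 kg·m². Taking the sense of the child's angular momentum as positive, L_{child} = m v R = (22.5)(2.83)(1.54) = 98.06 kg·m²/s.
L_i = 0 + 98.06 = 98.06 kg·m²/s.
After sticking, I_f = I_p + m R² = 407.9 + (22.5)(1.54)² = 461.3 kg·m².
ω_f = L_i / I_f = 98.06 / 461.3 = 0.2126 rad/s.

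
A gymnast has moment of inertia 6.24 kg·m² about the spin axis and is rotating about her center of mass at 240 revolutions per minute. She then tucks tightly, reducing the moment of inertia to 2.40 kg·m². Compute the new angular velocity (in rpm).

ω₂ ≈ 624 rpm

Angular momentum about the spin axis is conserved since the torque about it is zero.
ω₂ = I₁ω₁ / I₂ = (6.240)(240 rpm) / (2.400) = 624.0 rpm.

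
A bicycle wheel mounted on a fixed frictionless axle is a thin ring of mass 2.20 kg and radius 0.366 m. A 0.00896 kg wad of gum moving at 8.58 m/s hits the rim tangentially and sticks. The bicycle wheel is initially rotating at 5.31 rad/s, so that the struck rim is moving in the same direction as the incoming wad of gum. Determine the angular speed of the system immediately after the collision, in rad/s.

About the axle the impulsive forces during the collision are internal, so angular momentum about that axis is conserved.
I_p = (2.20)(0.366)² = 0.2947 kg·m². Taking the sense of the wad of gum's angular momentum as positive, L_{wad} = m v R = (0.00896)(8.58)(0.366) = 0.02814 kg·m²/s.
L_i = +I_p ω_p + m v R = +(0.2947)(5.31) + 0.02814 = 1.593 kg·m²/s.
After sticking, I_f = I_p + m R² = 0.2947 + (0.00896)(0.366)² = 0.2959 kg·m².
ω_f = L_i / I_f = 1.593 / 0.2959 = 5.384 rad/s.

|ω_f| ≈ 5.38 rad/s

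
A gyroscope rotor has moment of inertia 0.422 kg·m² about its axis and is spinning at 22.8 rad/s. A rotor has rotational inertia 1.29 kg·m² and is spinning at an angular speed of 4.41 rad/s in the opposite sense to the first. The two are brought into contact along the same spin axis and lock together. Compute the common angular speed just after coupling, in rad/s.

No external torque acts about the common axis, so total angular momentum is conserved.
Taking A's sense as positive: L = (0.4220)(22.8) − (1.290)(4.41) = 3.933 kg·m²·rad/s.
Combined I = 0.4220 + 1.290 = 1.712 kg·m².
ω_f = L / I = 3.933 / 1.712 = 2.297 rad/s.

|ω_f| ≈ 2.30 rad/s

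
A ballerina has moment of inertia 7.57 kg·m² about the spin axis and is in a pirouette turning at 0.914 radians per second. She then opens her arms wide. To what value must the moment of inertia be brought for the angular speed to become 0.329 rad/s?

No external torque acts about the spin axis, so angular momentum is conserved.
I₂ = I₁ω₁ / ω₂ = (7.57)(0.914) / (0.329) = 21.03 kg·m².

I₂ ≈ 21.0 kg·m²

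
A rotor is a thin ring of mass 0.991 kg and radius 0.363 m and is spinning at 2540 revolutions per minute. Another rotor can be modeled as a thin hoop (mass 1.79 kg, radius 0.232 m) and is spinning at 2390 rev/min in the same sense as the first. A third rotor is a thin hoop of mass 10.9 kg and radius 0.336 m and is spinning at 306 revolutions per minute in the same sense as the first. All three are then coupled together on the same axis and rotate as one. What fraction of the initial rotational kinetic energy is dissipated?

No external torque acts about the common axis, so total angular momentum is conserved.
Moments of inertia: I_A = (0.991)(0.363)² = 0.1306 kg·m²; I_B = (1.79)(0.232)² = 0.09634 kg·m²; I_C = (10.9)(0.336)² = 1.231 kg·m².
Taking A's sense as positive: L = (0.1306)(2540) + (0.09634)(2390) + (1.231)(306) = 938.5 kg·m²·rpm.
Combined I = 0.1306 + 0.09634 + 1.231 = 1.457 kg·m².
ω_f = L / I = 938.5 / 1.457 = 643.9 rpm.
KE_i = ½ΣIω² = 8269 J; KE_f = ½(1.457)(67.43)² = 3314 J.
Fraction dissipated = (KE_i − KE_f)/KE_i = 0.5993.

fraction ≈ 0.599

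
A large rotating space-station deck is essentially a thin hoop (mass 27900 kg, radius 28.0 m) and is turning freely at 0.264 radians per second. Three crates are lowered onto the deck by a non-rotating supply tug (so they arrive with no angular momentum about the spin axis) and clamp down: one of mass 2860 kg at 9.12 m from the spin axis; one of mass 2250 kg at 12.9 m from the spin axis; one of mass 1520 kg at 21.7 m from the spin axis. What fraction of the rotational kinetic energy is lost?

fraction ≈ 0.0572

No external torque acts about the spin axis; L_before = L_after.
I_p = (27900)(28.0)² = 2.187e+07 kg·m².
Added inertia Σmr² = (2860)(9.12)² + (2250)(12.9)² + (1520)(21.7)² = 1.328e+06 kg·m²; I_f = 2.187e+07 + 1.328e+06 = 2.320e+07 kg·m².
ω_f = I_p ω_i / I_f = (2.187e+07)(0.264) / 2.320e+07 = 0.2489 rad/s.
KE_i = ½(2.187e+07)(0.2640 rad/s)² = 7.623e+05 J; KE_f = ½(2.320e+07)(0.2489)² = 7.186e+05 J.
Fraction lost = 0.05724.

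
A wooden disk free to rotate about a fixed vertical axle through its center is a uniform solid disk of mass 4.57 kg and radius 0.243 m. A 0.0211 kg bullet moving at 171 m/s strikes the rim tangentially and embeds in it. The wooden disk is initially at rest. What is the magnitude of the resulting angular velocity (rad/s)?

|ω_f| ≈ 6.44 rad/s

The axle reaction passes through the axle and exerts no torque about it; angular momentum about the axle is conserved through the impact.
I_p = ½(4.57)(0.243)² = 0.1349 kg·m². Taking the sense of the bullet's angular momentum as positive, L_{bullet} = m v R = (0.0211)(171)(0.243) = 0.8768 kg·m²/s.
L_i = 0 + 0.8768 = 0.8768 kg·m²/s.
After sticking, I_f = I_p + m R² = 0.1349 + (0.0211)(0.243)² = 0.1362 kg·m².
ω_f = L_i / I_f = 0.8768 / 0.1362 = 6.439 rad/s.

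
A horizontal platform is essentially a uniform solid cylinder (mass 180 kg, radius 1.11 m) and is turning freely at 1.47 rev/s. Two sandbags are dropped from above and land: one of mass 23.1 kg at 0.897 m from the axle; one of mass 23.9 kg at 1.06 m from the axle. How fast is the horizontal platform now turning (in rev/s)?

No external torque acts about the axle; L_before = L_after.
I_p = ½(180)(1.11)² = 110.9 kg·m².
Added inertia Σmr² = (23.1)(0.897)² + (23.9)(1.06)² = 45.44 kg·m²; I_f = 110.9 + 45.44 = 156.3 kg·m².
ω_f = I_p ω_i / I_f = (110.9)(1.47) / 156.3 = 1.043 rev/s.

ω_f ≈ 1.04 rev/s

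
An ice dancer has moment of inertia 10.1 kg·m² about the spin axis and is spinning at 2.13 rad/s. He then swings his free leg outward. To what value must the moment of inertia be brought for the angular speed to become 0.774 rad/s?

I₂ ≈ 27.8 kg·m²

Angular momentum about the spin axis is conserved since the torque about it is zero.
I₂ = I₁ω₁ / ω₂ = (10.1)(2.13) / (0.774) = 27.79 kg·m².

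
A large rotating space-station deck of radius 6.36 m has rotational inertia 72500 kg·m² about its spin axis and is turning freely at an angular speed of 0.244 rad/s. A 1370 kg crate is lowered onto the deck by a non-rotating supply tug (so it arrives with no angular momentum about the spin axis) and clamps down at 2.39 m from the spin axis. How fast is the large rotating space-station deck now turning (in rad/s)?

ω_f ≈ 0.220 rad/s

No external torque acts about the spin axis; L_before = L_after.
Added inertia Σmr² = (1370)(2.39)² = 7826 kg·m²; I_f = 72500 + 7826 = 80330 kg·m².
ω_f = I_p ω_i / I_f = (72500)(0.244) / 80330 = 0.2202 rad/s.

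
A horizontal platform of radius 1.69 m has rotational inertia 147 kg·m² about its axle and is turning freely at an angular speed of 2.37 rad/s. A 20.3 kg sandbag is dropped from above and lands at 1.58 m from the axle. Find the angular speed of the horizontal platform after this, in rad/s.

No external torque acts about the axle; L_before = L_after.
Added inertia Σmr² = (20.3)(1.58)² = 50.68 kg·m²; I_f = 147.0 + 50.68 = 197.7 kg·m².
ω_f = I_p ω_i / I_f = (147.0)(2.37) / 197.7 = 1.762 rad/s.

ω_f ≈ 1.76 rad/s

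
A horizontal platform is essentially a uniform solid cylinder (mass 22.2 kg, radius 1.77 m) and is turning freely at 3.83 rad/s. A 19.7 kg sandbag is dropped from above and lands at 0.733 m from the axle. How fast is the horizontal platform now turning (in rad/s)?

ω_f ≈ 2.94 rad/s

No external torque acts about the axle; L_before = L_after.
I_p = ½(22.2)(1.77)² = 34.78 kg·m².
Added inertia Σmr² = (19.7)(0.733)² = 10.58 kg·m²; I_f = 34.78 + 10.58 = 45.36 kg·m².
ω_f = I_p ω_i / I_f = (34.78)(3.83) / 45.36 = 2.936 rad/s.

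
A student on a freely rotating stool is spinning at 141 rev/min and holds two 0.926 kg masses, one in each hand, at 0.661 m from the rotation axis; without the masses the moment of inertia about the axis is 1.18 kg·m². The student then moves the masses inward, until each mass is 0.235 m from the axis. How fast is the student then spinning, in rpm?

ω₂ ≈ 219 rpm

Angular momentum about the spin axis is conserved since the torque about it is zero.
I₁ = 1.18 + 2(0.926)(0.661)² = 1.989 kg·m²; I₂ = 1.18 + 2(0.926)(0.235)² = 1.282 kg·m².
ω₂ = I₁ω₁ / I₂ = (1.989)(141 rpm) / (1.282) = 218.7 rpm.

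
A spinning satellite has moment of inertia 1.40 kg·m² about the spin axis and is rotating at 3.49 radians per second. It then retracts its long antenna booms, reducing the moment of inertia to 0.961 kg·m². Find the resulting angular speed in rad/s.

ω₂ ≈ 5.08 rad/s

With no external torque about the axis, L is conserved: I₁ω₁ = I₂ω₂.
ω₂ = I₁ω₁ / I₂ = (1.400)(3.49 rad/s) / (0.9610) = 5.084 rad/s.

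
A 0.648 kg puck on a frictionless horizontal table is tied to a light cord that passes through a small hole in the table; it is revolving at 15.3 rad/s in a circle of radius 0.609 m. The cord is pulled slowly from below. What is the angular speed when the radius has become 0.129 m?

No torque about the axis ⇒ m r₁² ω₁ = m r₂² ω₂.
ω₂ = ω₁ (r₁/r₂)² = (15.3)(0.609/0.129)² = 341.0 rad/s.

ω₂ ≈ 341 rad/s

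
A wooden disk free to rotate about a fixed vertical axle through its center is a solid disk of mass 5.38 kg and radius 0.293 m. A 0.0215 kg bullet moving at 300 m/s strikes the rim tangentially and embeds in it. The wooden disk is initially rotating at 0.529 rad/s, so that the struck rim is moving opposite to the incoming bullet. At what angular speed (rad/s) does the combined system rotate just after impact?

|ω_f| ≈ 7.59 rad/s

About the axle the impulsive forces during the collision are internal, so angular momentum about that axis is conserved.
I_p = ½(5.38)(0.293)² = 0.2309 kg·m². Taking the sense of the bullet's angular momentum as positive, L_{bullet} = m v R = (0.0215)(300)(0.293) = 1.890 kg·m²/s.
L_i = −I_p ω_p + m v R = −(0.2309)(0.529) + 1.890 = 1.768 kg·m²/s.
After sticking, I_f = I_p + m R² = 0.2309 + (0.0215)(0.293)² = 0.2328 kg·m².
ω_f = L_i / I_f = 1.768 / 0.2328 = 7.594 rad/s.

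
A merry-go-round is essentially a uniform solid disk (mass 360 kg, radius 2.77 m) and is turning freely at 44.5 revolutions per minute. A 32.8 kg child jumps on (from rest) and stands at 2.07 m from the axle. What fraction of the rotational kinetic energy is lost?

The added mass arrives with no angular momentum about the axle, and any external torque about the axle is negligible, so the system's angular momentum is conserved.
I_p = ½(360)(2.77)² = 1381 kg·m².
Added inertia Σmr² = (32.8)(2.07)² = 140.5 kg·m²; I_f = 1381 + 140.5 = 1522 kg·m².
ω_f = I_p ω_i / I_f = (1381)(44.5) / 1522 = 40.39 rpm.
KE_i = ½(1381)(4.660 rad/s)² = 15000 J; KE_f = ½(1522)(4.230)² = 13610 J.
Fraction lost = 0.09236.

fraction ≈ 0.0924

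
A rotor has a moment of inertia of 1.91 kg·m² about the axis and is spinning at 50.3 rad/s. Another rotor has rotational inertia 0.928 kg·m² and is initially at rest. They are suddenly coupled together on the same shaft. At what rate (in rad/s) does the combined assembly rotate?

The coupling torques are internal; angular momentum about the shared axis is conserved.
Taking A's sense as positive: L = (1.910)(50.3) = 96.07 kg·m²·rad/s.
Combined I = 1.910 + 0.9280 = 2.838 kg·m².
ω_f = L / I = 96.07 / 2.838 = 33.85 rad/s.

|ω_f| ≈ 33.9 rad/s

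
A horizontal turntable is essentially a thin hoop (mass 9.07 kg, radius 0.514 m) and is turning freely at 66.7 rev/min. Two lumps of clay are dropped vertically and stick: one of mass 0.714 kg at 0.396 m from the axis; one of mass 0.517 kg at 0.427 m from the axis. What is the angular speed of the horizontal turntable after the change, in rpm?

No external torque acts about the axis; L_before = L_after.
I_p = (9.07)(0.514)² = 2.396 kg·m².
Added inertia Σmr² = (0.714)(0.396)² + (0.517)(0.427)² = 0.2062 kg·m²; I_f = 2.396 + 0.2062 = 2.602 kg·m².
ω_f = I_p ω_i / I_f = (2.396)(66.7) / 2.602 = 61.41 rpm.

ω_f ≈ 61.4 rpm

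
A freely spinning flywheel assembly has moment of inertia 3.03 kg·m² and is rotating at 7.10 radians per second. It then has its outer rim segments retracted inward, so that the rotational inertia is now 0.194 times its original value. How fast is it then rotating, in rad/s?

ω₂ ≈ 36.6 rad/s

Angular momentum about the spin axis is conserved since the torque about it is zero.
I₂ = 0.194 × 3.03 = 0.5878 kg·m².
ω₂ = I₁ω₁ / I₂ = (3.030)(7.10 rad/s) / (0.5878) = 36.60 rad/s.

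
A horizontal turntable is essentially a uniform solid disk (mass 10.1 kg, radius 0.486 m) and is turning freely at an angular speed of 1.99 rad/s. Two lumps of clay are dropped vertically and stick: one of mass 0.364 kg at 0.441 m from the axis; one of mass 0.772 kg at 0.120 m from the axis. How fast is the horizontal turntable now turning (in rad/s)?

ω_f ≈ 1.86 rad/s

No external torque acts about the axis; L_before = L_after.
I_p = ½(10.1)(0.486)² = 1.193 kg·m².
Added inertia Σmr² = (0.364)(0.441)² + (0.772)(0.120)² = 0.08191 kg·m²; I_f = 1.193 + 0.08191 = 1.275 kg·m².
ω_f = I_p ω_i / I_f = (1.193)(1.99) / 1.275 = 1.862 rad/s.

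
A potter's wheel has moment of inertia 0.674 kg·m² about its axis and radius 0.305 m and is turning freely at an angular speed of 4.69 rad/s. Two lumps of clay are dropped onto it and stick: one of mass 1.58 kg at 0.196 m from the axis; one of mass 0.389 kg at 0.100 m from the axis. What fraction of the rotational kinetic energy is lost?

fraction ≈ 0.0874

No external torque acts about the axis; L_before = L_after.
Added inertia Σmr² = (1.58)(0.196)² + (0.389)(0.100)² = 0.06459 kg·m²; I_f = 0.6740 + 0.06459 = 0.7386 kg·m².
ω_f = I_p ω_i / I_f = (0.6740)(4.69) / 0.7386 = 4.280 rad/s.
KE_i = ½(0.6740)(4.690 rad/s)² = 7.413 J; KE_f = ½(0.7386)(4.280)² = 6.764 J.
Fraction lost = 0.08745.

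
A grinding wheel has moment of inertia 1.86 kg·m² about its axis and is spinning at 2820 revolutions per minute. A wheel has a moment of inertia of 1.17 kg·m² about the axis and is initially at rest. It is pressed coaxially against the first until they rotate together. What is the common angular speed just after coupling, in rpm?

No external torque acts about the common axis, so total angular momentum is conserved.
Taking A's sense as positive: L = (1.860)(2820) = 5245 kg·m²·rpm.
Combined I = 1.860 + 1.170 = 3.030 kg·m².
ω_f = L / I = 5245 / 3.030 = 1731 rpm.

|ω_f| ≈ 1730 rpm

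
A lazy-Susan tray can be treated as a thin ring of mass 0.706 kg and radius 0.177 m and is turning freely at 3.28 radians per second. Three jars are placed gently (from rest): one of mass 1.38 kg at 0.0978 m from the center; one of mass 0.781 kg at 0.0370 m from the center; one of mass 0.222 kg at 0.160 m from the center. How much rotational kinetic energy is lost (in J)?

energy lost ≈ 0.0564 J

The added mass arrives with no angular momentum about the center, and any external torque about the center is negligible, so the system's angular momentum is conserved.
I_p = (0.706)(0.177)² = 0.02212 kg·m².
Added inertia Σmr² = (1.38)(0.0978)² + (0.781)(0.0370)² + (0.222)(0.160)² = 0.01995 kg·m²; I_f = 0.02212 + 0.01995 = 0.04207 kg·m².
ω_f = I_p ω_i / I_f = (0.02212)(3.28) / 0.04207 = 1.724 rad/s.
KE_i = ½(0.02212)(3.280 rad/s)² = 0.1190 J; KE_f = ½(0.04207)(1.724)² = 0.06255 J.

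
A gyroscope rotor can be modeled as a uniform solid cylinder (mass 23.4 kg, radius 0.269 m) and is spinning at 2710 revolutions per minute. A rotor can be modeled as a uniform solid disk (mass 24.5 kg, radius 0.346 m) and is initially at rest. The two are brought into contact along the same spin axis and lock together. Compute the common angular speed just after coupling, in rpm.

No external torque acts about the common axis, so total angular momentum is conserved.
Moments of inertia: I_A = ½(23.4)(0.269)² = 0.8466 kg·m²; I_B = ½(24.5)(0.346)² = 1.467 kg·m².
Taking A's sense as positive: L = (0.8466)(2710) = 2294 kg·m²·rpm.
Combined I = 0.8466 + 1.467 = 2.313 kg·m².
ω_f = L / I = 2294 / 2.313 = 991.9 rpm.

|ω_f| ≈ 992 rpm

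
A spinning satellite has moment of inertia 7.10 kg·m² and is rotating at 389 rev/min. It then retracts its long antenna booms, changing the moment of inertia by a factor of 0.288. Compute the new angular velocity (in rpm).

Angular momentum about the spin axis is conserved since the torque about it is zero.
I₂ = 0.288 × 7.10 = 2.045 kg·m².
ω₂ = I₁ω₁ / I₂ = (7.100)(389 rpm) / (2.045) = 1351 rpm.

ω₂ ≈ 1350 rpm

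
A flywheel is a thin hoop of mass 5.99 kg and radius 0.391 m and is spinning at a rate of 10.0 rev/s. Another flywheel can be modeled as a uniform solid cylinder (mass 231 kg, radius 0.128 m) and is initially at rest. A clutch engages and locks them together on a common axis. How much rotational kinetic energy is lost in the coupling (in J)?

ΔKE lost ≈ 1220 J

No external torque acts about the common axis, so total angular momentum is conserved.
Moments of inertia: I_A = (5.99)(0.391)² = 0.9158 kg·m²; I_B = ½(231)(0.128)² = 1.892 kg·m².
Taking A's sense as positive: L = (0.9158)(10.0) = 9.158 kg·m²·rev/s.
Combined I = 0.9158 + 1.892 = 2.808 kg·m².
ω_f = L / I = 9.158 / 2.808 = 3.261 rev/s.
KE_i = ½ΣIω² = 1808 J; KE_f = ½(2.808)(20.49)² = 589.5 J.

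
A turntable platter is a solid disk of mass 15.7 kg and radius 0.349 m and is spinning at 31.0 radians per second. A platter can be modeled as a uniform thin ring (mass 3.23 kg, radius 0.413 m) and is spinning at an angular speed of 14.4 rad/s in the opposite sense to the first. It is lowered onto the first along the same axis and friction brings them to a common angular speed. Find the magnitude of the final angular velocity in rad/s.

The coupling torques are internal; angular momentum about the shared axis is conserved.
Moments of inertia: I_A = ½(15.7)(0.349)² = 0.9561 kg·m²; I_B = (3.23)(0.413)² = 0.5509 kg·m².
Taking A's sense as positive: L = (0.9561)(31.0) − (0.5509)(14.4) = 21.71 kg·m²·rad/s.
Combined I = 0.9561 + 0.5509 = 1.507 kg·m².
ω_f = L / I = 21.71 / 1.507 = 14.40 rad/s.

|ω_f| ≈ 14.4 rad/s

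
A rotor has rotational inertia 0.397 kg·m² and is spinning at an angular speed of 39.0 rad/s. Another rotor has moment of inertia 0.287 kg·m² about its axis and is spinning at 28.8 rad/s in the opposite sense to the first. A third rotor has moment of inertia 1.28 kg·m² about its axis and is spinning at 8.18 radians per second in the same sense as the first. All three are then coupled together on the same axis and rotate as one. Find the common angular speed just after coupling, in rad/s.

The coupling torques are internal; angular momentum about the shared axis is conserved.
Taking A's sense as positive: L = (0.3970)(39.0) − (0.2870)(28.8) + (1.280)(8.18) = 17.69 kg·m²·rad/s.
Combined I = 0.3970 + 0.2870 + 1.280 = 1.964 kg·m².
ω_f = L / I = 17.69 / 1.964 = 9.006 rad/s.

|ω_f| ≈ 9.01 rad/s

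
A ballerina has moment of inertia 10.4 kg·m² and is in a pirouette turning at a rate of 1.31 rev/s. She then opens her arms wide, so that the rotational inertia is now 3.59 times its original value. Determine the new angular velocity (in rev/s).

Angular momentum about the spin axis is conserved since the torque about it is zero.
I₂ = 3.59 × 10.4 = 37.34 kg·m².
ω₂ = I₁ω₁ / I₂ = (10.40)(1.31 rev/s) / (37.34) = 0.3649 rev/s.

ω₂ ≈ 0.365 rev/s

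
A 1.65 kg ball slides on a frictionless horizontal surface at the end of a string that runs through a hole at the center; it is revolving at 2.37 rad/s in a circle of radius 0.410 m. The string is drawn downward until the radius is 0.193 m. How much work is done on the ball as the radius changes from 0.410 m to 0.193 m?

W ≈ 2.74 J

The constraining force is radial, so m r² ω about the center is conserved.
ω₂ = ω₁ (r₁/r₂)² = (2.37)(0.410/0.193)² = 10.70 rad/s.
W = ΔKE = ½m(v₂² − v₁²) = 2.736 J.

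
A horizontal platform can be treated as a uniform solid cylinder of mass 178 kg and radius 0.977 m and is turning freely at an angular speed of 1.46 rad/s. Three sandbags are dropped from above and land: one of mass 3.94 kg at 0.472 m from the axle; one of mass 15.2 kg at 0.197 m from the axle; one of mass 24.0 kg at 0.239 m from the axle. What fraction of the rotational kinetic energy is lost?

fraction ≈ 0.0323

The added mass arrives with no angular momentum about the axle, and any external torque about the axle is negligible, so the system's angular momentum is conserved.
I_p = ½(178)(0.977)² = 84.95 kg·m².
Added inertia Σmr² = (3.94)(0.472)² + (15.2)(0.197)² + (24.0)(0.239)² = 2.839 kg·m²; I_f = 84.95 + 2.839 = 87.79 kg·m².
ω_f = I_p ω_i / I_f = (84.95)(1.46) / 87.79 = 1.413 rad/s.
KE_i = ½(84.95)(1.460 rad/s)² = 90.54 J; KE_f = ½(87.79)(1.413)² = 87.62 J.
Fraction lost = 0.03233.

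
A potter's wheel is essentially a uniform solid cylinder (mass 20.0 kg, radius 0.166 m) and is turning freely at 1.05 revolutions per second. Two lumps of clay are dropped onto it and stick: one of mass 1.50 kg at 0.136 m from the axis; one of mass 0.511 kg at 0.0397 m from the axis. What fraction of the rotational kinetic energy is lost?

The added mass arrives with no angular momentum about the axis, and any external torque about the axis is negligible, so the system's angular momentum is conserved.
I_p = ½(20.0)(0.166)² = 0.2756 kg·m².
Added inertia Σmr² = (1.50)(0.136)² + (0.511)(0.0397)² = 0.02855 kg·m²; I_f = 0.2756 + 0.02855 = 0.3041 kg·m².
ω_f = I_p ω_i / I_f = (0.2756)(1.05) / 0.3041 = 0.9514 rev/s.
KE_i = ½(0.2756)(6.597 rad/s)² = 5.997 J; KE_f = ½(0.3041)(5.978)² = 5.434 J.
Fraction lost = 0.09388.

fraction ≈ 0.0939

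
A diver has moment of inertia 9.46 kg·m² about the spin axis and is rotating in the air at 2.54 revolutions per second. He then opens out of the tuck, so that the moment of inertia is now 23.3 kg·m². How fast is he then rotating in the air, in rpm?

No external torque acts about the spin axis, so angular momentum is conserved.
ω₂ = I₁ω₁ / I₂ = (9.460)(2.54 rev/s) / (23.30) = 1.031 rev/s = 61.88 rpm.

ω₂ ≈ 61.9 rpm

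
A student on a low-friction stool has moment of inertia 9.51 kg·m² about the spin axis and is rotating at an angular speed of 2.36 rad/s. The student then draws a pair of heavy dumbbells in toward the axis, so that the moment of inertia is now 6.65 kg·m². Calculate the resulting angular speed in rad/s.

No external torque acts about the spin axis, so angular momentum is conserved.
ω₂ = I₁ω₁ / I₂ = (9.510)(2.36 rad/s) / (6.650) = 3.375 rad/s.

ω₂ ≈ 3.37 rad/s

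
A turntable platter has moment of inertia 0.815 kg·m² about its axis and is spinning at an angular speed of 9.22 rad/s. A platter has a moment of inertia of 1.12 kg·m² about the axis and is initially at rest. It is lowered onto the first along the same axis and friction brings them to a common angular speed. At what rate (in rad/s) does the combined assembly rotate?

|ω_f| ≈ 3.88 rad/s

No external torque acts about the common axis, so total angular momentum is conserved.
Taking A's sense as positive: L = (0.8150)(9.22) = 7.514 kg·m²·rad/s.
Combined I = 0.8150 + 1.120 = 1.935 kg·m².
ω_f = L / I = 7.514 / 1.935 = 3.883 rad/s.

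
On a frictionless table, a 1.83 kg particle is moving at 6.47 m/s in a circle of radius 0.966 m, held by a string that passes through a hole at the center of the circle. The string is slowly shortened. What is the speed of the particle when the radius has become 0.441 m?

v₂ ≈ 14.2 m/s

Central (radial) force ⇒ zero torque about the center ⇒ m v r is constant.
v₂ = v₁ r₁ / r₂ = (6.47)(0.966) / (0.441) = 14.17 m/s.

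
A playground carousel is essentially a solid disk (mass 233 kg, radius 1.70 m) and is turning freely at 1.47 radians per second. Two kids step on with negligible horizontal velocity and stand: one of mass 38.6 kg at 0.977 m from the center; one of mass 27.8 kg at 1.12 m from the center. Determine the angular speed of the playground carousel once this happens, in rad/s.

The added mass arrives with no angular momentum about the center, and any external torque about the center is negligible, so the system's angular momentum is conserved.
I_p = ½(233)(1.70)² = 336.7 kg·m².
Added inertia Σmr² = (38.6)(0.977)² + (27.8)(1.12)² = 71.72 kg·m²; I_f = 336.7 + 71.72 = 408.4 kg·m².
ω_f = I_p ω_i / I_f = (336.7)(1.47) / 408.4 = 1.212 rad/s.

ω_f ≈ 1.21 rad/s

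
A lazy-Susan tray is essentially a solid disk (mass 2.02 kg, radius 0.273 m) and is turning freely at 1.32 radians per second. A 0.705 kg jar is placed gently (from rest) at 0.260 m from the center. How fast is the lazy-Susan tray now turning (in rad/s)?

The added mass arrives with no angular momentum about the center, and any external torque about the center is negligible, so the system's angular momentum is conserved.
I_p = ½(2.02)(0.273)² = 0.07527 kg·m².
Added inertia Σmr² = (0.705)(0.260)² = 0.04766 kg·m²; I_f = 0.07527 + 0.04766 = 0.1229 kg·m².
ω_f = I_p ω_i / I_f = (0.07527)(1.32) / 0.1229 = 0.8083 rad/s.

ω_f ≈ 0.808 rad/s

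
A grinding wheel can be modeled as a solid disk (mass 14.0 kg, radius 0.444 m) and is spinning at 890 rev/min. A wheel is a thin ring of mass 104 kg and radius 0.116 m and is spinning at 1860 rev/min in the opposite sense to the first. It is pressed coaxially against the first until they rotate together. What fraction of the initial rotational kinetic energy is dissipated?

No external torque acts about the common axis, so total angular momentum is conserved.
Moments of inertia: I_A = ½(14.0)(0.444)² = 1.380 kg·m²; I_B = (104)(0.116)² = 1.399 kg·m².
Taking A's sense as positive: L = (1.380)(890) − (1.399)(1860) = -1375 kg·m²·rpm.
Combined I = 1.380 + 1.399 = 2.779 kg·m².
ω_f = L / I = -1375 / 2.779 = -494.6 rpm.
KE_i = ½ΣIω² = 32540 J; KE_f = ½(2.779)(51.80)² = 3729 J.
Fraction dissipated = (KE_i − KE_f)/KE_i = 0.8854.

fraction ≈ 0.885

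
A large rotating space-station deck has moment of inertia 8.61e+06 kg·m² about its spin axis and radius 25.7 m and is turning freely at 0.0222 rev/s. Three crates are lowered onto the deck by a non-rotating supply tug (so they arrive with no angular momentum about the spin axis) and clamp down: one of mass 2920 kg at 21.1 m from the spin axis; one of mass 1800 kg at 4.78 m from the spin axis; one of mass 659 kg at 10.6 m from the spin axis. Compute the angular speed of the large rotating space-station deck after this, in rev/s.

ω_f ≈ 0.0191 rev/s

The added mass arrives with no angular momentum about the spin axis, and any external torque about the spin axis is negligible, so the system's angular momentum is conserved.
Added inertia Σmr² = (2920)(21.1)² + (1800)(4.78)² + (659)(10.6)² = 1.415e+06 kg·m²; I_f = 8.610e+06 + 1.415e+06 = 1.003e+07 kg·m².
ω_f = I_p ω_i / I_f = (8.610e+06)(0.0222) / 1.003e+07 = 0.01907 rev/s.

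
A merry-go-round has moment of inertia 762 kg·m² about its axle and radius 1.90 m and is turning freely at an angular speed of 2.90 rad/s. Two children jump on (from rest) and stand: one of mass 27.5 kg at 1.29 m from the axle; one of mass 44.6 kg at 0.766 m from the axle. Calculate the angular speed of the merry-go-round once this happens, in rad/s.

No external torque acts about the axle; L_before = L_after.
Added inertia Σmr² = (27.5)(1.29)² + (44.6)(0.766)² = 71.93 kg·m²; I_f = 762.0 + 71.93 = 833.9 kg·m².
ω_f = I_p ω_i / I_f = (762.0)(2.90) / 833.9 = 2.650 rad/s.

ω_f ≈ 2.65 rad/s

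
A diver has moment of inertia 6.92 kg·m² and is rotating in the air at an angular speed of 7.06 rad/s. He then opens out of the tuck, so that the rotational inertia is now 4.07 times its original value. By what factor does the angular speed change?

ω₂/ω₁ ≈ 0.246

No external torque acts about the spin axis, so angular momentum is conserved.
I₂ = 4.07 × 6.92 = 28.16 kg·m².
ω₂/ω₁ = I₁/I₂ = 6.920 / 28.16 = 0.2457.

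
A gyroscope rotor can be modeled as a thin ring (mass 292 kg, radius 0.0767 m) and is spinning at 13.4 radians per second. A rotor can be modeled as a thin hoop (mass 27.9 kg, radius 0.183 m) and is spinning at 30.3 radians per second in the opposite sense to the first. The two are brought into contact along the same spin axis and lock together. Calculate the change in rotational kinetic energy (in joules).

ΔKE ≈ -578 J

No external torque acts about the common axis, so total angular momentum is conserved.
Moments of inertia: I_A = (292)(0.0767)² = 1.718 kg·m²; I_B = (27.9)(0.183)² = 0.9343 kg·m².
Taking A's sense as positive: L = (1.718)(13.4) − (0.9343)(30.3) = -5.292 kg·m²·rad/s.
Combined I = 1.718 + 0.9343 = 2.652 kg·m².
ω_f = L / I = -5.292 / 2.652 = -1.995 rad/s.
KE_i = ½ΣIω² = 583.1 J; KE_f = ½(2.652)(1.995)² = 5.280 J.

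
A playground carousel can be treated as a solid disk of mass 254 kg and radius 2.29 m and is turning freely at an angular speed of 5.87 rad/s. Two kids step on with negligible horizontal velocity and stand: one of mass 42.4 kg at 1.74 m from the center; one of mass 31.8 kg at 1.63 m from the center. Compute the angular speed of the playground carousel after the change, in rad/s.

ω_f ≈ 4.45 rad/s

The added mass arrives with no angular momentum about the center, and any external torque about the center is negligible, so the system's angular momentum is conserved.
I_p = ½(254)(2.29)² = 666.0 kg·m².
Added inertia Σmr² = (42.4)(1.74)² + (31.8)(1.63)² = 212.9 kg·m²; I_f = 666.0 + 212.9 = 878.9 kg·m².
ω_f = I_p ω_i / I_f = (666.0)(5.87) / 878.9 = 4.448 rad/s.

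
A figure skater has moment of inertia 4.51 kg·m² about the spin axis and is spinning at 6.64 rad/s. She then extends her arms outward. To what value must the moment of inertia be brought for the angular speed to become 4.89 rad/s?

With no external torque about the axis, L is conserved: I₁ω₁ = I₂ω₂.
I₂ = I₁ω₁ / ω₂ = (4.51)(6.64) / (4.89) = 6.124 kg·m².

I₂ ≈ 6.12 kg·m²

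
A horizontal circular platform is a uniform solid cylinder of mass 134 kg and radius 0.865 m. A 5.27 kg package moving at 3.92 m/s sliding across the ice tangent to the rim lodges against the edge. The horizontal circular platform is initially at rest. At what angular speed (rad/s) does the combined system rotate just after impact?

The axle reaction passes through the central axle and exerts no torque about it; angular momentum about the central axle is conserved through the impact.
I_p = ½(134)(0.865)² = 50.13 kg·m². Taking the sense of the package's angular momentum as positive, L_{package} = m v R = (5.27)(3.92)(0.865) = 17.87 kg·m²/s.
L_i = 0 + 17.87 = 17.87 kg·m²/s.
After sticking, I_f = I_p + m R² = 50.13 + (5.27)(0.865)² = 54.07 kg·m².
ω_f = L_i / I_f = 17.87 / 54.07 = 0.3305 rad/s.

|ω_f| ≈ 0.330 rad/s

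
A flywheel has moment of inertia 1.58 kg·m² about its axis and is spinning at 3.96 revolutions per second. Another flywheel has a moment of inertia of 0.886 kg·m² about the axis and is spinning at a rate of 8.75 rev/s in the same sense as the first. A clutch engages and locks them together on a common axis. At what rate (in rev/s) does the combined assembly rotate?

|ω_f| ≈ 5.68 rev/s

The coupling torques are internal; angular momentum about the shared axis is conserved.
Taking A's sense as positive: L = (1.580)(3.96) + (0.8860)(8.75) = 14.01 kg·m²·rev/s.
Combined I = 1.580 + 0.8860 = 2.466 kg·m².
ω_f = L / I = 14.01 / 2.466 = 5.681 rev/s.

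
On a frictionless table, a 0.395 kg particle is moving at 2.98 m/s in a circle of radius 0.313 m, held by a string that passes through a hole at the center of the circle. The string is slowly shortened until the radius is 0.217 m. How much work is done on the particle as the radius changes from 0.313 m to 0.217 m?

W ≈ 1.90 J

The only horizontal force on the mass is along the cord (radial), so it exerts no torque about the hole and angular momentum m v r is conserved.
v₂ = v₁ r₁ / r₂ = (2.98)(0.313) / (0.217) = 4.298 m/s.
W = ΔKE = ½m(v₂² − v₁²) = 1.895 J.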